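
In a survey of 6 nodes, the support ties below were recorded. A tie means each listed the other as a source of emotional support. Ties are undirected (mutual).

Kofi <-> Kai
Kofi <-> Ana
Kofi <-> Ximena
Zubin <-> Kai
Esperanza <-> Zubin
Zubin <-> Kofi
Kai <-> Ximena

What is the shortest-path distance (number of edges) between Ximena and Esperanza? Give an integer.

One shortest route is Ximena – Kofi – Zubin – Esperanza, which uses 3 edges, and at distance 2 from Ximena we only reach {Ana, Zubin}, which does not include Esperanza. So d(Ximena,Esperanza) = 3.

3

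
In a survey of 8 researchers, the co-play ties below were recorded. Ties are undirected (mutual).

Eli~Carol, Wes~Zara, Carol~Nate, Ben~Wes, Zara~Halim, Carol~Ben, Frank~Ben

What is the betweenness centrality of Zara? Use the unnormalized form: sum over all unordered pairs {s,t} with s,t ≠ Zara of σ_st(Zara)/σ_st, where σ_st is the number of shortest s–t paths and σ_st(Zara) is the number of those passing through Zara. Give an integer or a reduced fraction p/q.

6

Pairs whose geodesics pass through Zara — Wes–Halim: 1; Ben–Halim: 1; Halim–Frank: 1; Halim–Carol: 1; Halim–Eli: 1; Halim–Nate: 1.
All other pairs contribute 0.
Summing the contributions gives betweenness(Zara) = 6.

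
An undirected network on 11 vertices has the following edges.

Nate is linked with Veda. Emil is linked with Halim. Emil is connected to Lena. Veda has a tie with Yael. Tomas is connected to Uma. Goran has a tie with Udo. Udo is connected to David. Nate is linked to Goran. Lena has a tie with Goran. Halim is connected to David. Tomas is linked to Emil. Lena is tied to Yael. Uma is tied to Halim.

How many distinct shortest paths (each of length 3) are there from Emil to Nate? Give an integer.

The shortest distance is 3, and the only length-3 path is Emil–Lena–Goran–Nate. So there is exactly 1 shortest path.

1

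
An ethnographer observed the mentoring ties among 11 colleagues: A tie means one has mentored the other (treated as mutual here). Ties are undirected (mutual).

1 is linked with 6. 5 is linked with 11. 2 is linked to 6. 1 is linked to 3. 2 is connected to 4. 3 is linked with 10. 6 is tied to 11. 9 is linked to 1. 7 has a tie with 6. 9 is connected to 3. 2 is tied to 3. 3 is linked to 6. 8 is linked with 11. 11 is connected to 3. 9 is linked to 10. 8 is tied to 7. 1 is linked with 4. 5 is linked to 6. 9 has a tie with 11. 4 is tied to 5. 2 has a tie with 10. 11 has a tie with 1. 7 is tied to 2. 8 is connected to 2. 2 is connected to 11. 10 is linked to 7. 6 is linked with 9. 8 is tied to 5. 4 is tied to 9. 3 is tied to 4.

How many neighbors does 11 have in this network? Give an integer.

7

11 is directly tied to 1, 2, 3, 5, 6, 8, and 9. That is 7 neighbors, so the degree of 11 is 7.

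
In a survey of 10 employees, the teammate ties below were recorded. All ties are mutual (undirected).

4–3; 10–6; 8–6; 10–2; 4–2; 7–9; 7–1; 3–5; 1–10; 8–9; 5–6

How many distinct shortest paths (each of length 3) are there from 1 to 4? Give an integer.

1

The shortest distance is 3, and the only length-3 path is 1–10–2–4. So there is exactly 1 shortest path.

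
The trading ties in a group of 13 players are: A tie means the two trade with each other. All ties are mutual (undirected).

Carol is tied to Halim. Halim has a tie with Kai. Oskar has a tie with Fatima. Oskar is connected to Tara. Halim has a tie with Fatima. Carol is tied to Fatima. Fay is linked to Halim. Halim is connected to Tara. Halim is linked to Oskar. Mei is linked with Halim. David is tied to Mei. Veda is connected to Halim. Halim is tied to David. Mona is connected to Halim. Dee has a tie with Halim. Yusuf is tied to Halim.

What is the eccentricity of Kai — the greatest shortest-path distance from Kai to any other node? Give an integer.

2

Distances from Kai: Carol:2, David:2, Dee:2, Fatima:2, Fay:2, Halim:1, Mei:2, Mona:2, Oskar:2, Tara:2, Veda:2, Yusuf:2.
The largest is 2 (to Mei, Fay, David, Fatima, Oskar, Dee, Mona, Yusuf, Tara, Veda, and Carol), so the eccentricity of Kai is 2.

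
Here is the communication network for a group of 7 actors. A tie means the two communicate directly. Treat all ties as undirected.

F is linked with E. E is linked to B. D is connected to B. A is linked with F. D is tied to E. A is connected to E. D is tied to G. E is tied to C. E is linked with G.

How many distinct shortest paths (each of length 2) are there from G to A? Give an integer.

1

The shortest distance is 2, and the only length-2 path is G–E–A. So there is exactly 1 shortest path.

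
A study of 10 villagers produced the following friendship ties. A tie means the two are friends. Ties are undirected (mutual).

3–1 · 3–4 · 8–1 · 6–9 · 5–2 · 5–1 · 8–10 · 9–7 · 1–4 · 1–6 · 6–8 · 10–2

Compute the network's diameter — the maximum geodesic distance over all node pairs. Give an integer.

5

Eccentricity of each node (its greatest distance to any other): 1:3, 2:5, 3:4, 4:4, 5:4, 6:3, 7:5, 8:3, 9:4, 10:4.
The maximum eccentricity is 5, realized for instance by the pair 7–2 via 7 – 9 – 6 – 1 – 5 – 2. So the diameter is 5.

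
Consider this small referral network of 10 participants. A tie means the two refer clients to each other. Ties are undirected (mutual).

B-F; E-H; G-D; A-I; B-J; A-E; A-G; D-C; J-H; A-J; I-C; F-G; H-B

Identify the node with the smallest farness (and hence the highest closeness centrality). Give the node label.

Farness (sum of distances to all others) for each node — A:14, B:19, C:23, D:21, E:19, F:19, G:16, H:21, I:19, J:17.
The smallest farness is 14, for A, so A has the highest closeness.

A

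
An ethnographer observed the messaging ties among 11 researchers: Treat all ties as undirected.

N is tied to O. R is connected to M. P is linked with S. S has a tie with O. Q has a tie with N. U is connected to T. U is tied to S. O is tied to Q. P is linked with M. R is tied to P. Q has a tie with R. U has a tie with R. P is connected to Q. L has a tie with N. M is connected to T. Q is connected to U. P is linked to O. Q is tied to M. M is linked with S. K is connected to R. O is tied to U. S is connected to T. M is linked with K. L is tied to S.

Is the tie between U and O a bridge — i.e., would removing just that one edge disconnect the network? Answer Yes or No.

No

Even without that edge, U still reaches O via U – S – O, so the network stays connected. Not a bridge.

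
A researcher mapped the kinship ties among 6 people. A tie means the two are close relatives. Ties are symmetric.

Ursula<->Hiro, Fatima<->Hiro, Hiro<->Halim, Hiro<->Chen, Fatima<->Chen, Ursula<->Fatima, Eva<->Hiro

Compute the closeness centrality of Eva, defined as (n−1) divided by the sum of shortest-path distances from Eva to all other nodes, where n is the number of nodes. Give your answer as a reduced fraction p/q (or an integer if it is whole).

Distances from Eva: Chen:2, Fatima:2, Halim:2, Hiro:1, Ursula:2. Sum = 9.
n = 6, so closeness = 5/9.

5/9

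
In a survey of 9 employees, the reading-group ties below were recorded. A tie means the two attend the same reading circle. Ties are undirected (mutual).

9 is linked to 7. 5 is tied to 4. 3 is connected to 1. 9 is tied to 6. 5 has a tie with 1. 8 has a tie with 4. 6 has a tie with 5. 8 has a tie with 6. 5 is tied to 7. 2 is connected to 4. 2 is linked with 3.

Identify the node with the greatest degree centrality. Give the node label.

5

Degrees — 1:2, 2:2, 3:2, 4:3, 5:4, 6:3, 7:2, 8:2, 9:2.
The maximum is 4, attained only by 5.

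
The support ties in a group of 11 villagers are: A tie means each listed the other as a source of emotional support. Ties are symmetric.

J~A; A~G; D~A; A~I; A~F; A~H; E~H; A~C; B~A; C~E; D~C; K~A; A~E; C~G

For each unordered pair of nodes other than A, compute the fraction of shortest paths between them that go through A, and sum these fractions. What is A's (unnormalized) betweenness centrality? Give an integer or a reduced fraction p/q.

Pairs whose geodesics pass through A — C–B: 1; C–F: 1; C–H: 1/2; C–K: 1; C–J: 1; C–I: 1; B–E: 1; B–F: 1; B–D: 1; B–H: 1; B–K: 1; B–G: 1; B–J: 1; B–I: 1 … (+27 more pairs).
All other pairs contribute 0.
Summing the contributions gives betweenness(A) = 39.

39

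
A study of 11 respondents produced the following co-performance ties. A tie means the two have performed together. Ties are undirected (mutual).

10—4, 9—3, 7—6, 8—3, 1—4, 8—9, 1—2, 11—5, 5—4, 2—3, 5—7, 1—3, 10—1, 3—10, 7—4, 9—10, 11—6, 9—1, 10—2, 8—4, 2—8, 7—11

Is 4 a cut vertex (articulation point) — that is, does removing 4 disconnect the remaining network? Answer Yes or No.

Removing 4 leaves {1, 2, 3, 8, 9, and 10} with no path to {5, 6, 7, and 11}, so the network splits into 2 components. 4 is a cut vertex.

Yes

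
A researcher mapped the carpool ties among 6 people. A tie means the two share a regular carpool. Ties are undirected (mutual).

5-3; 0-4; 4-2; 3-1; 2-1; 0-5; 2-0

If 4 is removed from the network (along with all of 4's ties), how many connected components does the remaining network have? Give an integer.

1

4's neighbors (0 and 2) remain reachable from one another through other ties, so the rest of the network stays in one piece.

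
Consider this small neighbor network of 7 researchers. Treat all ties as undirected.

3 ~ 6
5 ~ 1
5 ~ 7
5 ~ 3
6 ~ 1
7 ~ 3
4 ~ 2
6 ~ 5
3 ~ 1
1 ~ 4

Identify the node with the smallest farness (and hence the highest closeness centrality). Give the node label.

1

Farness (sum of distances to all others) for each node — 1:8, 2:16, 3:9, 4:11, 5:9, 6:10, 7:13.
The smallest farness is 8, for 1, so 1 has the highest closeness.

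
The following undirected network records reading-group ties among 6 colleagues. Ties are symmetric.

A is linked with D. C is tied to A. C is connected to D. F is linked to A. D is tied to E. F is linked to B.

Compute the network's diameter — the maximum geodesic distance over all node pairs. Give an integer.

Eccentricity of each node (its greatest distance to any other): A:2, B:4, C:3, D:3, E:4, F:3.
The maximum eccentricity is 4, realized for instance by the pair E–B via E – D – A – F – B. So the diameter is 4.

4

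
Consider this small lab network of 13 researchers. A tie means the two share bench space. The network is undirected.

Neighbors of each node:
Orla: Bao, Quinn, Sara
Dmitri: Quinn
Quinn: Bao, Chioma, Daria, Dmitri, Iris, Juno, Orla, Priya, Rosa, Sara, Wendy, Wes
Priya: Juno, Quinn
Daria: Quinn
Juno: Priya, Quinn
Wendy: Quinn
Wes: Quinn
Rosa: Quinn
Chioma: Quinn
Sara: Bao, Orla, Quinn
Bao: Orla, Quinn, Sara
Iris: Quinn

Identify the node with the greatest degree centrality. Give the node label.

Quinn

Degrees — Bao:3, Chioma:1, Daria:1, Dmitri:1, Iris:1, Juno:2, Orla:3, Priya:2, Quinn:12, Rosa:1, Sara:3, Wendy:1, Wes:1.
The maximum is 12, attained only by Quinn.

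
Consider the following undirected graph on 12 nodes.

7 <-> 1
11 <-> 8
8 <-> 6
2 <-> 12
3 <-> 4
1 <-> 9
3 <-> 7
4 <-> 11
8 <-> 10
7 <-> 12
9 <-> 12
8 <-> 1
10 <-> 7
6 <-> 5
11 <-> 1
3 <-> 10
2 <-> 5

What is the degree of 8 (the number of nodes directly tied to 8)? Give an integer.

4

8 is directly tied to 1, 6, 10, and 11. That is 4 neighbors, so the degree of 8 is 4.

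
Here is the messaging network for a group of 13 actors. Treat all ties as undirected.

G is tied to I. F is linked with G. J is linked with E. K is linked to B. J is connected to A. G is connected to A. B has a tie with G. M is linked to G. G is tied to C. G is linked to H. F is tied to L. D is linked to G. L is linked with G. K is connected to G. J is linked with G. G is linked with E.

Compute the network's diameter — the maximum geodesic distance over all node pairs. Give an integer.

2

Eccentricity of each node (its greatest distance to any other): A:2, B:2, C:2, D:2, E:2, F:2, G:1, H:2, I:2, J:2, K:2, L:2, M:2.
The maximum eccentricity is 2, realized for instance by the pair M–B via M – G – B. So the diameter is 2.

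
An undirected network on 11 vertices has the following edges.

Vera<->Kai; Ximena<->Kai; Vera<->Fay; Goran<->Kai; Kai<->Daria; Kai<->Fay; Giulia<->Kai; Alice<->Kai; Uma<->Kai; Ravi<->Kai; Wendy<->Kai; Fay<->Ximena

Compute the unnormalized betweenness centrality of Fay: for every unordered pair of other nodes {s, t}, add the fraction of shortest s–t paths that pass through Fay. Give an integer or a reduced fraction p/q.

Pairs whose geodesics pass through Fay — Vera–Ximena: 1/2.
All other pairs contribute 0.
Summing the contributions gives betweenness(Fay) = 1/2.

1/2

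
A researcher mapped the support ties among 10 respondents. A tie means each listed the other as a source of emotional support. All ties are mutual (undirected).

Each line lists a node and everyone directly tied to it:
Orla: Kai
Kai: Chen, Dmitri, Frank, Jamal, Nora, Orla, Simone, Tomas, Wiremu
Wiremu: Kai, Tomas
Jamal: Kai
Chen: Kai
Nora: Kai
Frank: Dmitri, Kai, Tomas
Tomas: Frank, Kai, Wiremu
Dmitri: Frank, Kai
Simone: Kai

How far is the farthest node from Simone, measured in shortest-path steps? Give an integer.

2

Distances from Simone: Chen:2, Dmitri:2, Frank:2, Jamal:2, Kai:1, Nora:2, Orla:2, Tomas:2, Wiremu:2.
The largest is 2 (to Dmitri, Wiremu, Jamal, Nora, Chen, Orla, Frank, and Tomas), so the eccentricity of Simone is 2.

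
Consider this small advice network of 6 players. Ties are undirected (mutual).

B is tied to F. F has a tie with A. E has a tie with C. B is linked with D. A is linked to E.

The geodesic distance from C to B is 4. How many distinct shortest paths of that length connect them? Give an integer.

The shortest distance is 4, and the only length-4 path is C–E–A–F–B. So there is exactly 1 shortest path.

1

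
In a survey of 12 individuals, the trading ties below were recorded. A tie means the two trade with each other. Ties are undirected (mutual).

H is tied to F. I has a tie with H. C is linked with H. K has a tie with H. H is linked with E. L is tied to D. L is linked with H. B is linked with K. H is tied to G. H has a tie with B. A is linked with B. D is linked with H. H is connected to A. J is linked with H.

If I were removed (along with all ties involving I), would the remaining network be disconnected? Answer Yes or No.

Even without I, every remaining node can still reach every other (the residual graph is connected), so I is not a cut vertex.

No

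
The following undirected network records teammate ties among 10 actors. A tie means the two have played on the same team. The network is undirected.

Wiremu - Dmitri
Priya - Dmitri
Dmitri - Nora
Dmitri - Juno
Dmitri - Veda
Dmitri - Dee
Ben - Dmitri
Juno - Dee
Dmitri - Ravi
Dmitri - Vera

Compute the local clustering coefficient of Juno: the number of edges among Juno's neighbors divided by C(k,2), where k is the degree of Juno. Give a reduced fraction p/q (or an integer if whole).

1

Juno's neighbors: Dee and Dmitri (k = 2).
Possible neighbor pairs: C(2,2) = 1. Edges among them: Dee–Dmitri → e = 1.
Clustering(Juno) = 1/1.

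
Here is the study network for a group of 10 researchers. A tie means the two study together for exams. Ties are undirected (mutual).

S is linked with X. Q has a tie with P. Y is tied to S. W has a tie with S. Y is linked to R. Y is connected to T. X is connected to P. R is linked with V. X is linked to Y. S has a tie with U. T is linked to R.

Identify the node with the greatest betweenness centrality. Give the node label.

Unnormalized betweenness of each node: P:8, Q:0, R:8, S:15, T:0, U:0, V:0, W:0, X:14, Y:18.
Y has the largest value, 18, making it the main broker — the node through which the most shortest paths run.

Y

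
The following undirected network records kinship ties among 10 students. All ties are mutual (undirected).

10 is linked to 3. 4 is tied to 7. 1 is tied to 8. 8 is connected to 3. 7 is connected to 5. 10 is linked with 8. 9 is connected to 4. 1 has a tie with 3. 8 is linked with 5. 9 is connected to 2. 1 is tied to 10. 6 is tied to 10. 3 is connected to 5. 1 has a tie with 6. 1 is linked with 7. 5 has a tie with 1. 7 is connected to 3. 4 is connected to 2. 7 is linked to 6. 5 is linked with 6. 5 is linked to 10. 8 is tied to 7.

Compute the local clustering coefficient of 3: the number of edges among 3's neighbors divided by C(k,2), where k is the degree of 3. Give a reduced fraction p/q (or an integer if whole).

3's neighbors: 1, 5, 7, 8, and 10 (k = 5).
Possible neighbor pairs: C(5,2) = 10. Edges among them: 1–5, 1–7, 1–8, 1–10, 5–7, 5–8, 5–10, 7–8, 8–10 → e = 9.
Clustering(3) = 9/10.

9/10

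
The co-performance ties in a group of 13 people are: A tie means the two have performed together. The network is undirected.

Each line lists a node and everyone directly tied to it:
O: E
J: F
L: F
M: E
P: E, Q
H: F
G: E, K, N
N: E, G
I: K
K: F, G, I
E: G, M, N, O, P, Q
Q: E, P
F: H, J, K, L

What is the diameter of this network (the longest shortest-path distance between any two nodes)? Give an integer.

Eccentricity of each node (its greatest distance to any other): E:4, F:4, G:3, H:5, I:4, J:5, K:3, L:5, M:5, N:4, O:5, P:5, Q:5.
The maximum eccentricity is 5, realized for instance by the pair O–J via O – E – G – K – F – J. So the diameter is 5.

5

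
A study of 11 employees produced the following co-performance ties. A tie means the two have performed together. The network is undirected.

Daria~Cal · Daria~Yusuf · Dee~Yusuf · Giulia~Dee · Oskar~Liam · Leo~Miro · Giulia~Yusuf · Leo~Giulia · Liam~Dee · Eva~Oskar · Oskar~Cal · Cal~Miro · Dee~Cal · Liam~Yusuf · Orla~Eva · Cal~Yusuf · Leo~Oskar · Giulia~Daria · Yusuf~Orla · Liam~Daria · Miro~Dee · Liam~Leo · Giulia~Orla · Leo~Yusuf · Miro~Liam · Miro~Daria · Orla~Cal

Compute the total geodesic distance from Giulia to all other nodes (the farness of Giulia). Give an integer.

15

Distances from Giulia: Cal:2, Daria:1, Dee:1, Eva:2, Leo:1, Liam:2, Miro:2, Orla:1, Oskar:2, Yusuf:1.
Sum = 2 + 1 + 1 + 2 + 1 + 2 + 2 + 1 + 2 + 1 = 15.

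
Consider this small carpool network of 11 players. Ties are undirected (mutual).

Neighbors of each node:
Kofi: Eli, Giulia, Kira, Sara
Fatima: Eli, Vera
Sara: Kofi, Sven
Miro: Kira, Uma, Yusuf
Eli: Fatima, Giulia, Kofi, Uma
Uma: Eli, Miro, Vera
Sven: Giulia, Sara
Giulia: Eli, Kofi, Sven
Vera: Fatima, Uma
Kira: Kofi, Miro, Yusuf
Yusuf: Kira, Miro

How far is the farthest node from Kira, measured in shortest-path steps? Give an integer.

3

Distances from Kira: Eli:2, Fatima:3, Giulia:2, Kofi:1, Miro:1, Sara:2, Sven:3, Uma:2, Vera:3, Yusuf:1.
The largest is 3 (to Sven, Fatima, and Vera), so the eccentricity of Kira is 3.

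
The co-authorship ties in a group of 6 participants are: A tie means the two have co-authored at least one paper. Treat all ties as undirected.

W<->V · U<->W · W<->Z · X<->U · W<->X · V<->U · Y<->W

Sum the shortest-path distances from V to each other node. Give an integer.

8

Distances from V: U:1, W:1, X:2, Y:2, Z:2.
Sum = 1 + 1 + 2 + 2 + 2 = 8.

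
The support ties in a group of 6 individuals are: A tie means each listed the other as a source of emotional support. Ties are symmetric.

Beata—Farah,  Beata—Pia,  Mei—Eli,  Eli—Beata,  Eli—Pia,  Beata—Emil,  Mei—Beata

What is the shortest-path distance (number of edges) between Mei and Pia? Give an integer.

2

One shortest route is Mei – Beata – Pia, which uses 2 edges, and Mei and Pia are not directly tied, so nothing shorter exists. So d(Mei,Pia) = 2.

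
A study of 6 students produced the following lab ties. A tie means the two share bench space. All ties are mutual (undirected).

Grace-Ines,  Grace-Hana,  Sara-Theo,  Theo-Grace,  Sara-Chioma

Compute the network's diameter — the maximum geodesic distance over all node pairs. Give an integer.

Eccentricity of each node (its greatest distance to any other): Chioma:4, Grace:3, Hana:4, Ines:4, Sara:3, Theo:2.
The maximum eccentricity is 4, realized for instance by the pair Hana–Chioma via Hana – Grace – Theo – Sara – Chioma. So the diameter is 4.

4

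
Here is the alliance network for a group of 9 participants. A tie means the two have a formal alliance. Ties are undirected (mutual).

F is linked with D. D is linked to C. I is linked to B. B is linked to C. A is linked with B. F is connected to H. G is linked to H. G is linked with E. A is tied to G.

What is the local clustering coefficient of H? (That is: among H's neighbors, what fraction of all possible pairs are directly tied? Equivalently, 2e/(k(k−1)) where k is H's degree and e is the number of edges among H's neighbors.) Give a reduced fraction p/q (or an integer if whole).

H's neighbors: F and G (k = 2).
Possible neighbor pairs: C(2,2) = 1. Edges among them: none → e = 0.
Clustering(H) = 0/1.

0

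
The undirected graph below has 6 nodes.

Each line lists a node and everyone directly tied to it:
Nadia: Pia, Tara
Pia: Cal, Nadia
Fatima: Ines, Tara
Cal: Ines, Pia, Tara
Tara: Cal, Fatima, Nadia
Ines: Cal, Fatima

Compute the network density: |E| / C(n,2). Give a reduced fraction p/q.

7/15

There are 7 edges and 6 nodes, so the maximum possible is C(6,2) = 15.
Density = 7/15.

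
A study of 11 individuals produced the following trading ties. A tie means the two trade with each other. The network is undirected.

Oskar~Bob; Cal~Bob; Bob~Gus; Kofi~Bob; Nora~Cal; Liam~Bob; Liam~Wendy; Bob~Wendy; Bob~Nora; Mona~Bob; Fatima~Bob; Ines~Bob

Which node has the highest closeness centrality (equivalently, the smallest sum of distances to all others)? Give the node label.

Farness (sum of distances to all others) for each node — Bob:10, Cal:18, Fatima:19, Gus:19, Ines:19, Kofi:19, Liam:18, Mona:19, Nora:18, Oskar:19, Wendy:18.
The smallest farness is 10, for Bob, so Bob has the highest closeness.

Bob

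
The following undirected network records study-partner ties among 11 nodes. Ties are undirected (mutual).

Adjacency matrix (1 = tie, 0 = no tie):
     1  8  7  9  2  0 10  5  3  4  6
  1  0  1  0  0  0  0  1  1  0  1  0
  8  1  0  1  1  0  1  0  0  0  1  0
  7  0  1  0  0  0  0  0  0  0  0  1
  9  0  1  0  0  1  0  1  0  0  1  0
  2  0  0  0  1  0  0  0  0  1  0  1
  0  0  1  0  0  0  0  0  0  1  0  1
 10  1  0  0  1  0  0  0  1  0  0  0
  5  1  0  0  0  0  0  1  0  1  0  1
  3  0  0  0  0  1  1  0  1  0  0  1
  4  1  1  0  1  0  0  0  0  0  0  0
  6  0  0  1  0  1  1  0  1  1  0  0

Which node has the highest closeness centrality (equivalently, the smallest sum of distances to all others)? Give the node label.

Farness (sum of distances to all others) for each node — 0:18, 1:17, 2:18, 3:17, 4:19, 5:16, 6:16, 7:19, 8:15, 9:16, 10:19.
The smallest farness is 15, for 8, so 8 has the highest closeness.

8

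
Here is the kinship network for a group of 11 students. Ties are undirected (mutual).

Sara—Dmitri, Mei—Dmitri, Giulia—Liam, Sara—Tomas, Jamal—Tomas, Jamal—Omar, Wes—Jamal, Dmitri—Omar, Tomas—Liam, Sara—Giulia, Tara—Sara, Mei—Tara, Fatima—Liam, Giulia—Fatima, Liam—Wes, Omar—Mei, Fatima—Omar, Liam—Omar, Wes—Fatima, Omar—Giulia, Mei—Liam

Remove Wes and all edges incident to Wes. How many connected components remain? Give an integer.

Wes's neighbors (Fatima, Jamal, and Liam) remain reachable from one another through other ties, so the rest of the network stays in one piece.

1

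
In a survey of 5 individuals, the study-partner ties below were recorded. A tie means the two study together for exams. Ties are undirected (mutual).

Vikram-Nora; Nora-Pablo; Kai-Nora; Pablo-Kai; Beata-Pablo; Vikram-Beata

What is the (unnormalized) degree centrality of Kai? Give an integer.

Kai is directly tied to Nora and Pablo. That is 2 neighbors, so the degree of Kai is 2.

2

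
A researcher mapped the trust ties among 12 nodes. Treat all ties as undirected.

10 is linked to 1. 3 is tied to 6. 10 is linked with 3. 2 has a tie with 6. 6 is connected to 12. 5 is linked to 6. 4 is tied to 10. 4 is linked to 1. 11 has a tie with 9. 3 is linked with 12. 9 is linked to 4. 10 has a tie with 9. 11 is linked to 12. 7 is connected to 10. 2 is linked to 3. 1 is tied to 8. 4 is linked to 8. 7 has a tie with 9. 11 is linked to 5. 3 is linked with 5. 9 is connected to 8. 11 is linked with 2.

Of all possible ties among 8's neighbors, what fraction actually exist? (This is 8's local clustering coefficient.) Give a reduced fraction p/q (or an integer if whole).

8's neighbors: 1, 4, and 9 (k = 3).
Possible neighbor pairs: C(3,2) = 3. Edges among them: 1–4, 4–9 → e = 2.
Clustering(8) = 2/3.

2/3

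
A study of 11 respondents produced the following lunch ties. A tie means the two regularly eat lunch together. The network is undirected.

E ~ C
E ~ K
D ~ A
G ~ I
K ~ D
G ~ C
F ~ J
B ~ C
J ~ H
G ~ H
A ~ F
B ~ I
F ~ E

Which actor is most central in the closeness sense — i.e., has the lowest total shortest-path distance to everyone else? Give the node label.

Farness (sum of distances to all others) for each node — A:27, B:27, C:20, D:29, E:19, F:21, G:23, H:25, I:30, J:24, K:25.
The smallest farness is 19, for E, so E has the highest closeness.

E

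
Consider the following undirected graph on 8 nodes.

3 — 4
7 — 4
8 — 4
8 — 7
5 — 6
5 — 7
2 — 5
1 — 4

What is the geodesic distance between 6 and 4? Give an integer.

3

One shortest route is 6 – 5 – 7 – 4, which uses 3 edges, and at distance 2 from 6 we only reach {2, 7}, which does not include 4. So d(6,4) = 3.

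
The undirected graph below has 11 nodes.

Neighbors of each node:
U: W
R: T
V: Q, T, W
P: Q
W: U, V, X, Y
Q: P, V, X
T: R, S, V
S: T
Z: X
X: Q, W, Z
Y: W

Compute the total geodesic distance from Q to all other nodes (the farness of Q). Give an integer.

Distances from Q: P:1, R:3, S:3, T:2, U:3, V:1, W:2, X:1, Y:3, Z:2.
Sum = 1 + 3 + 3 + 2 + 3 + 1 + 2 + 1 + 3 + 2 = 21.

21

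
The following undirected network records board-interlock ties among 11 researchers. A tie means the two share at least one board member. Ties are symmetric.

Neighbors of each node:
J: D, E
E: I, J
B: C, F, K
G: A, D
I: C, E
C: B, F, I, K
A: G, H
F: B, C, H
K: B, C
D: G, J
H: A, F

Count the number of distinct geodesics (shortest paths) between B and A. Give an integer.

1

The shortest distance is 3, and the only length-3 path is B–F–H–A. So there is exactly 1 shortest path.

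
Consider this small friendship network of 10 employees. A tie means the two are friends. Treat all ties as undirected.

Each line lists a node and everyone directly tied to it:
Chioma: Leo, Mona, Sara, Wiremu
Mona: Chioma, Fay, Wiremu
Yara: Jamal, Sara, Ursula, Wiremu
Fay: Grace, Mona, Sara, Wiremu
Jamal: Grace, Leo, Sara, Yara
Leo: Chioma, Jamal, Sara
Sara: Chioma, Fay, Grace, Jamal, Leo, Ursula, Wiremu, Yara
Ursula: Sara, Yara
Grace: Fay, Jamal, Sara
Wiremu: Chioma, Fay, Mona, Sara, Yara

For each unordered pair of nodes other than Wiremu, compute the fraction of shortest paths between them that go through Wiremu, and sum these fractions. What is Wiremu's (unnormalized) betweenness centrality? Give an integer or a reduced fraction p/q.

Pairs whose geodesics pass through Wiremu — Yara–Mona: 1; Yara–Chioma: 1/2; Yara–Fay: 1/2; Jamal–Mona: 2/6; Ursula–Mona: 2/4; Mona–Sara: 1/3; Chioma–Fay: 1/3.
All other pairs contribute 0.
Summing the contributions gives betweenness(Wiremu) = 7/2.

7/2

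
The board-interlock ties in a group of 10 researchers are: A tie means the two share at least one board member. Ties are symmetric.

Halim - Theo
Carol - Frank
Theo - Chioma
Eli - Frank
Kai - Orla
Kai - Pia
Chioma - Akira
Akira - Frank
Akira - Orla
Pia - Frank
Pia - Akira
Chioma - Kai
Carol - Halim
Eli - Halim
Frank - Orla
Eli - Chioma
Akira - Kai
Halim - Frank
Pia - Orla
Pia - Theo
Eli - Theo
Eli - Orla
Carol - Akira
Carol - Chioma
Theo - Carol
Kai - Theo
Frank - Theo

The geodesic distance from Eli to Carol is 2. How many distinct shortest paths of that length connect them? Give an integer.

4

The shortest distance is 2. The length-2 paths are: Eli–Halim–Carol; Eli–Frank–Carol; Eli–Chioma–Carol; Eli–Theo–Carol.
That gives 4 distinct shortest paths.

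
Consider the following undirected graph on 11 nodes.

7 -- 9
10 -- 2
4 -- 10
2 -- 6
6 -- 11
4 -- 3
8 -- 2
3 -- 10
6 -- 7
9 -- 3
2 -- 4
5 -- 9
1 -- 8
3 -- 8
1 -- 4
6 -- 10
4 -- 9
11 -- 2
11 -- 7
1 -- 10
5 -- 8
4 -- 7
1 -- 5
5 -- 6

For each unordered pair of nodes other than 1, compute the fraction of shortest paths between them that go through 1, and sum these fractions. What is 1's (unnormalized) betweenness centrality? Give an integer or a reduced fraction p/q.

Pairs whose geodesics pass through 1 — 5–10: 1/2; 5–4: 1/2; 10–8: 1/3; 8–7: 1/8; 8–4: 1/3.
All other pairs contribute 0.
Summing the contributions gives betweenness(1) = 43/24.

43/24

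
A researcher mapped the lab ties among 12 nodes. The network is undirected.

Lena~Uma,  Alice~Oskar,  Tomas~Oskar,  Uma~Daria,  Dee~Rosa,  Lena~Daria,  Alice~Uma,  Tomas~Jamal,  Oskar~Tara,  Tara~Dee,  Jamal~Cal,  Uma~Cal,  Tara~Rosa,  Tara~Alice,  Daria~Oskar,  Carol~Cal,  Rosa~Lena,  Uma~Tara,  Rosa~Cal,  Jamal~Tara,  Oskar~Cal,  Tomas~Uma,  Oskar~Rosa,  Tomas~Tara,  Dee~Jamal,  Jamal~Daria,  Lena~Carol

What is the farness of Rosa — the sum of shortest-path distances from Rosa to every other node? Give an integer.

17

Distances from Rosa: Alice:2, Cal:1, Carol:2, Daria:2, Dee:1, Jamal:2, Lena:1, Oskar:1, Tara:1, Tomas:2, Uma:2.
Sum = 2 + 1 + 2 + 2 + 1 + 2 + 1 + 1 + 1 + 2 + 2 = 17.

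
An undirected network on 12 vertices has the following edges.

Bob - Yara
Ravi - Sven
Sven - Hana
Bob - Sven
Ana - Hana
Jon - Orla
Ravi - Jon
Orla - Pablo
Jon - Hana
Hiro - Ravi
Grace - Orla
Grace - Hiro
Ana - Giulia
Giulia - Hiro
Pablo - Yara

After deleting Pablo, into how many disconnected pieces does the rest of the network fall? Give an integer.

1

Pablo's neighbors (Orla and Yara) remain reachable from one another through other ties, so the rest of the network stays in one piece.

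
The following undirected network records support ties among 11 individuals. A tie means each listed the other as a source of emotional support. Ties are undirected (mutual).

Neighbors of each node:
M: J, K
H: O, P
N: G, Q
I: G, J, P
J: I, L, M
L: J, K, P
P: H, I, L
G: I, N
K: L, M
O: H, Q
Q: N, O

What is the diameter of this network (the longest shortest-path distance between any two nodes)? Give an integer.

Eccentricity of each node (its greatest distance to any other): G:4, H:4, I:3, J:4, K:5, L:4, M:5, N:5, O:5, P:3, Q:5.
The maximum eccentricity is 5, realized for instance by the pair O–M via O – H – P – L – K – M. So the diameter is 5.

5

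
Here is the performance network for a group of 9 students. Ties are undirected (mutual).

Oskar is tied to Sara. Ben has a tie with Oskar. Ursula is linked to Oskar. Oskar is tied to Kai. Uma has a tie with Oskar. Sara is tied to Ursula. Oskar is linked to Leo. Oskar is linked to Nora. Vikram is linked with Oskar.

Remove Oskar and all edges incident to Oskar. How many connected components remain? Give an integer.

7

Without Oskar, the remaining ties split the others into: {Uma}; {Sara, Ursula}; {Nora}; {Kai}; {Ben}; {Leo}; {Vikram}.
That's 7 separate components.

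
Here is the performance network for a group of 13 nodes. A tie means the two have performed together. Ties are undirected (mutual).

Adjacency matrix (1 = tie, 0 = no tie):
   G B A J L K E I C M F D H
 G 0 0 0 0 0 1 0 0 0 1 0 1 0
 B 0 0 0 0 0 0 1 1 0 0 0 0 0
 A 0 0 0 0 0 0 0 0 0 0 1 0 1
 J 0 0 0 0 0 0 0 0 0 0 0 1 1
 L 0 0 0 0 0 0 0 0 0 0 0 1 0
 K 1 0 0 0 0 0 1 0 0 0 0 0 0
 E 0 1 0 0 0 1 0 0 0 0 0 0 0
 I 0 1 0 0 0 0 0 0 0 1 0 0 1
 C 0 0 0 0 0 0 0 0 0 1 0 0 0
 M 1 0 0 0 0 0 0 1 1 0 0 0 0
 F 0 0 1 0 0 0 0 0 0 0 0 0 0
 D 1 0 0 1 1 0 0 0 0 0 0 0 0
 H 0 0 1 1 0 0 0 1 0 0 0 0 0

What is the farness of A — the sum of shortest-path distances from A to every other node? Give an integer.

Distances from A: B:3, C:4, D:3, E:4, F:1, G:4, H:1, I:2, J:2, K:5, L:4, M:3.
Sum = 3 + 4 + 3 + 4 + 1 + 4 + 1 + 2 + 2 + 5 + 4 + 3 = 36.

36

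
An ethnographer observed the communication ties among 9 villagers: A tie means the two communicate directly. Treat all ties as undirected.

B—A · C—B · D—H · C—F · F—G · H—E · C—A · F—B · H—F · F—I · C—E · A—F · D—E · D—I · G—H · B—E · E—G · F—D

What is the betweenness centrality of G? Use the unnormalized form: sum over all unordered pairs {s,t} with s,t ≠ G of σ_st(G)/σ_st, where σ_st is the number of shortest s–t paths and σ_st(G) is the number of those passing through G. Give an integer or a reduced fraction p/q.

Pairs whose geodesics pass through G — E–F: 1/5.
All other pairs contribute 0.
Summing the contributions gives betweenness(G) = 1/5.

1/5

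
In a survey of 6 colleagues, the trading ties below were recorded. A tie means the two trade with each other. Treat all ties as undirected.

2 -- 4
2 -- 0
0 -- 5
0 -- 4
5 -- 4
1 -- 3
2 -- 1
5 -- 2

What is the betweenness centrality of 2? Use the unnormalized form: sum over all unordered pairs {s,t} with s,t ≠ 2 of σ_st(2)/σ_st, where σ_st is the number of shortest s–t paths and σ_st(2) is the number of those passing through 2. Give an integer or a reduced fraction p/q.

Pairs whose geodesics pass through 2 — 0–1: 1; 0–3: 1; 4–1: 1; 4–3: 1; 5–1: 1; 5–3: 1.
All other pairs contribute 0.
Summing the contributions gives betweenness(2) = 6.

6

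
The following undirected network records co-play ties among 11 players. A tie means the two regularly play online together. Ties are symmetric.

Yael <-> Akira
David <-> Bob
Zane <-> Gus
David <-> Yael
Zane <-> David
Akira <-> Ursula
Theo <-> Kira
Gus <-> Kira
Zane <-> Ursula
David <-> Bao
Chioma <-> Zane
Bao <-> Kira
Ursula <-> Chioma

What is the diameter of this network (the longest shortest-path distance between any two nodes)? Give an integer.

5

Eccentricity of each node (its greatest distance to any other): Akira:5, Bao:3, Bob:4, Chioma:4, David:3, Gus:3, Kira:4, Theo:5, Ursula:4, Yael:4, Zane:3.
The maximum eccentricity is 5, realized for instance by the pair Theo–Akira via Theo – Kira – Gus – Zane – Ursula – Akira. So the diameter is 5.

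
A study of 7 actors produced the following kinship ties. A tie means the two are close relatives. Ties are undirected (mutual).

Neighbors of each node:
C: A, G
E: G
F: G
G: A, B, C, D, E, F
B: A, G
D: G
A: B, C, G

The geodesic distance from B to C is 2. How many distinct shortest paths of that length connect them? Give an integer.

2

The shortest distance is 2. The length-2 paths are: B–G–C; B–A–C.
That gives 2 distinct shortest paths.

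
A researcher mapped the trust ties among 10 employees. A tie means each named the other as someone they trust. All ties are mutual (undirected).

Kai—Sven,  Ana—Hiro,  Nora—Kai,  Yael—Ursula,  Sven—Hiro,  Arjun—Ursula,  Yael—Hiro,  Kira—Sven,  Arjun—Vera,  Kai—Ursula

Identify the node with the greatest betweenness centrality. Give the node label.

Unnormalized betweenness of each node: Ana:0, Arjun:8, Hiro:10, Kai:14, Kira:0, Nora:0, Sven:12, Ursula:16, Vera:0, Yael:6.
Ursula has the largest value, 16, making it the main broker — the node through which the most shortest paths run.

Ursula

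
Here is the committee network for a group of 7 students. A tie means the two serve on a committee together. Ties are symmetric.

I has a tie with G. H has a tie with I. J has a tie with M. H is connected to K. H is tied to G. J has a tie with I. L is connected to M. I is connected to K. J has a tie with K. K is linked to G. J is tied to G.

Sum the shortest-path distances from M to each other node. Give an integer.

11

Distances from M: G:2, H:3, I:2, J:1, K:2, L:1.
Sum = 2 + 3 + 2 + 1 + 2 + 1 = 11.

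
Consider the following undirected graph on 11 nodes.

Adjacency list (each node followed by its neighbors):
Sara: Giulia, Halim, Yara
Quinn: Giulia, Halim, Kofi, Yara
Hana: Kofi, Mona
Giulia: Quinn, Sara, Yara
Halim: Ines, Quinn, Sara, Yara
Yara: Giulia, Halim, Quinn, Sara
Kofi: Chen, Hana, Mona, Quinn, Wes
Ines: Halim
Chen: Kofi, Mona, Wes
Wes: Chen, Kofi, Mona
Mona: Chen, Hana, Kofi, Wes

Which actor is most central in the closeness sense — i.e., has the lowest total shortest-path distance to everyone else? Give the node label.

Quinn

Farness (sum of distances to all others) for each node — Chen:24, Giulia:22, Halim:20, Hana:25, Ines:29, Kofi:17, Mona:23, Quinn:16, Sara:26, Wes:24, Yara:20.
The smallest farness is 16, for Quinn, so Quinn has the highest closeness.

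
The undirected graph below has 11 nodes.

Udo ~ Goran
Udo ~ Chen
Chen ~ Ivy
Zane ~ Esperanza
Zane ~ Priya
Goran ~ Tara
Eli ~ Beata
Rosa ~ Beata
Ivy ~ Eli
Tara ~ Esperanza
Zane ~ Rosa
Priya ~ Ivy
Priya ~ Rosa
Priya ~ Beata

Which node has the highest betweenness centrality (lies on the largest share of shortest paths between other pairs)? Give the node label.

Ivy

Unnormalized betweenness of each node: Beata:10/3, Chen:37/4, Eli:7/4, Esperanza:35/4, Goran:19/4, Ivy:41/3, Priya:77/6, Rosa:8/3, Tara:6, Udo:25/4, Zane:47/4.
Ivy has the largest value, 41/3, making it the main broker — the node through which the most shortest paths run.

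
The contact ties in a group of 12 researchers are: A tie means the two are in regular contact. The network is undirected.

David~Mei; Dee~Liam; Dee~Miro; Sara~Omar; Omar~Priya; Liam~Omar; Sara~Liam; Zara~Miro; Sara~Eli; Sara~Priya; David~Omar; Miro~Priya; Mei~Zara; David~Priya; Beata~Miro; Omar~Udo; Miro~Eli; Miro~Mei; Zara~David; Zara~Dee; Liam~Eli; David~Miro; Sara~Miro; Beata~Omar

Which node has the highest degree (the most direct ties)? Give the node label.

Degrees — Beata:2, David:5, Dee:3, Eli:3, Liam:4, Mei:3, Miro:8, Omar:6, Priya:4, Sara:5, Udo:1, Zara:4.
The maximum is 8, attained only by Miro.

Miro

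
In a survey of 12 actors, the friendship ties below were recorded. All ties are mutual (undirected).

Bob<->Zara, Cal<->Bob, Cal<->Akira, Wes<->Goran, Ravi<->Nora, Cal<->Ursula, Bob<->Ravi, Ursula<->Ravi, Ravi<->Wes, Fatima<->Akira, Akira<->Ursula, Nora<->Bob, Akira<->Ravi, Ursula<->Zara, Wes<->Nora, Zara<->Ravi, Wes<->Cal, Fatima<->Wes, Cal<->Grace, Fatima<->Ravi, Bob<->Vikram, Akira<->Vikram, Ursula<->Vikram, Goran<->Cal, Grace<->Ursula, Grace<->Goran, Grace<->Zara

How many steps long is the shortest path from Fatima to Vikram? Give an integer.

One shortest route is Fatima – Akira – Vikram, which uses 2 edges, and Fatima and Vikram are not directly tied, so nothing shorter exists. So d(Fatima,Vikram) = 2.

2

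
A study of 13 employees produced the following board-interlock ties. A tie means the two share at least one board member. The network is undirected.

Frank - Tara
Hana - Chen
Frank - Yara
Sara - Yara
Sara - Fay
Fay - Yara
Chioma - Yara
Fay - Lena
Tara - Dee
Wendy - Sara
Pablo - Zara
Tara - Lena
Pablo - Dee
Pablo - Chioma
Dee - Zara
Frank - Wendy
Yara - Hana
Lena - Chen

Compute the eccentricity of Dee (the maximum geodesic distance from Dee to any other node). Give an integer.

4

Distances from Dee: Chen:3, Chioma:2, Fay:3, Frank:2, Hana:4, Lena:2, Pablo:1, Sara:4, Tara:1, Wendy:3, Yara:3, Zara:1.
The largest is 4 (to Sara and Hana), so the eccentricity of Dee is 4.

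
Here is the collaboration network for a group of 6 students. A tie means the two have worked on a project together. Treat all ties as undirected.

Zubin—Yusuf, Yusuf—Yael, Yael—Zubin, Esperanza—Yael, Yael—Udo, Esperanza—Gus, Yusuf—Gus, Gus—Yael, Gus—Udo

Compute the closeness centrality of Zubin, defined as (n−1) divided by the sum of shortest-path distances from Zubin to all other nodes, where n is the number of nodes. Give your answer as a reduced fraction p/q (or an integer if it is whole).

5/8

Distances from Zubin: Esperanza:2, Gus:2, Udo:2, Yael:1, Yusuf:1. Sum = 8.
n = 6, so closeness = 5/8.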